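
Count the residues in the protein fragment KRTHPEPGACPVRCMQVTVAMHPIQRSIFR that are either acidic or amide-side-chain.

Acidic: D, E. Amide-side-chain: N, Q.
Acidic residues here: E6 (1).
Amide-side-chain residues here: Q16, Q25 (2).
The two groups share no amino acid, so total = 1 + 2 = 3.

3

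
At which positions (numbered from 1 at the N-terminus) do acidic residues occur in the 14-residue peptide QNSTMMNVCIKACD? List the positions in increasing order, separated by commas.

14

The acidic residues are Asp (D) and Glu (E), whose side chains end in a carboxylate group.
Matching residues: D14.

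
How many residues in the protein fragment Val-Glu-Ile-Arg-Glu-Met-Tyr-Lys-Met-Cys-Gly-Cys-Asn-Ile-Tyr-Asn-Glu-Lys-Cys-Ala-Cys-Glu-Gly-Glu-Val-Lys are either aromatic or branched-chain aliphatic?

6

Aromatic: F, W, Y. Branched-chain aliphatic: I, L, V.
Aromatic residues here: Tyr7, Tyr15 (2).
Branched-chain aliphatic residues here: Val1, Ile3, Ile14, Val25 (4).
The two groups share no amino acid, so total = 2 + 4 = 6.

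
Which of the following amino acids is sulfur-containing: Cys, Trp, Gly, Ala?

Cys

The sulfur-bearing residues are cysteine (–SH) and methionine (–S–CH₃).
Of the listed options, only Cys belongs to this group.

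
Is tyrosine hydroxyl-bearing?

The –OH-bearing residues are Ser, Thr (aliphatic alcohols), and Tyr (phenol).
Tyrosine is in this group.

Yes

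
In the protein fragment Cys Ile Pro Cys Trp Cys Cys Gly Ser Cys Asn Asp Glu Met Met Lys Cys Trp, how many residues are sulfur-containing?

8

The sulfur-bearing residues are cysteine (–SH) and methionine (–S–CH₃).
Matching residues: Cys1, Cys4, Cys6, Cys7, Cys10, Met14, Met15, Cys17.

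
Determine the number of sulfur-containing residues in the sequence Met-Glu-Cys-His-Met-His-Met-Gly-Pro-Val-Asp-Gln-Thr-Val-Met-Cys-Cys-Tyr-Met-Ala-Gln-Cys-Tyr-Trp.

Cysteine (C, thiol) and methionine (M, thioether) are the two sulfur-containing amino acids.
Matching residues: Met1, Cys3, Met5, Met7, Met15, Cys16, Cys17, Met19, Cys22.

9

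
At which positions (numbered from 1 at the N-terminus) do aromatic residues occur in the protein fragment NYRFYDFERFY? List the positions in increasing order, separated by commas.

2, 4, 5, 7, 10, 11

Phenylalanine (F), tryptophan (W), and tyrosine (Y) have aromatic ring side chains.
Matching residues: Y2, F4, Y5, F7, F10, Y11.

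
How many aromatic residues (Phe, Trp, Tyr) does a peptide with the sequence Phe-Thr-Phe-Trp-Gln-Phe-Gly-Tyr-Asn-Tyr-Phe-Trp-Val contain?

8

Matching residues: Phe1, Phe3, Trp4, Phe6, Tyr8, Tyr10, Phe11, Trp12.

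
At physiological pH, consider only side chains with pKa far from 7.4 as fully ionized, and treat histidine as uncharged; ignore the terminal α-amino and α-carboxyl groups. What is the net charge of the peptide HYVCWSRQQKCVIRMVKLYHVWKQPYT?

Near pH 7.4, K and R contribute +1 each, D and E contribute −1 each, and every other side chain (His included, as stated) is uncharged.
Positive (K, R): R7, K10, R14, K17, K23 → +5.
Negative (D, E): none → −0.
Net charge = (+5) + (−0) = +5.

+5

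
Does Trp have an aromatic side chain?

Yes

F, W, and Y each carry an aromatic ring on the side chain.
Tryptophan is in this group.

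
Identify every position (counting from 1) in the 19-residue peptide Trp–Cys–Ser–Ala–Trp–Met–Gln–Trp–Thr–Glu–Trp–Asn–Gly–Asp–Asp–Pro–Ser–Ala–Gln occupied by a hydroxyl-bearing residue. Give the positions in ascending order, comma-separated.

3, 9, 17

Serine (S), threonine (T), and tyrosine (Y) each carry a hydroxyl group on the side chain.
Matching residues: Ser3, Thr9, Ser17.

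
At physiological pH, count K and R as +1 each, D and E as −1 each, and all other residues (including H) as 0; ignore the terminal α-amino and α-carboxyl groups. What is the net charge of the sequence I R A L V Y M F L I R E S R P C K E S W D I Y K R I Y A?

+3

Positive (K, R): R2, R11, R14, K17, K24, R25 → +6.
Negative (D, E): E12, E18, D21 → −3.
Net charge = (+6) + (−3) = +3.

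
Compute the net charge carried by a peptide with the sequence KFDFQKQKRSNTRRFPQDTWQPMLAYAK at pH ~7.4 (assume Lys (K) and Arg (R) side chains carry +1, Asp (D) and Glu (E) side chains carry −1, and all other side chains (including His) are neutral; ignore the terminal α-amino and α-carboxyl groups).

Positive (K, R): K1, K6, K8, R9, R13, R14, K28 → +7.
Negative (D, E): D3, D18 → −2.
Net charge = (+7) + (−2) = +5.

+5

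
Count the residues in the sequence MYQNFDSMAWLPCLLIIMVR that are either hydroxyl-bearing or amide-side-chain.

Hydroxyl-bearing: S, T, Y. Amide-side-chain: N, Q.
Hydroxyl-bearing residues here: Y2, S7 (2).
Amide-side-chain residues here: Q3, N4 (2).
The two groups share no amino acid, so total = 2 + 2 = 4.

4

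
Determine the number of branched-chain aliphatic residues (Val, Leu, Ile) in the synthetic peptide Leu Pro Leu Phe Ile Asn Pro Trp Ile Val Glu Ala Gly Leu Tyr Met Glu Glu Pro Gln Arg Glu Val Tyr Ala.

Matching residues: Leu1, Leu3, Ile5, Ile9, Val10, Leu14, Val23.

7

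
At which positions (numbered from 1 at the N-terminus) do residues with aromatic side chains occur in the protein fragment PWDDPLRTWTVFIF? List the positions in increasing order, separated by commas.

Phenylalanine (F), tryptophan (W), and tyrosine (Y) have aromatic ring side chains.
Matching residues: W2, W9, F12, F14.

2, 9, 12, 14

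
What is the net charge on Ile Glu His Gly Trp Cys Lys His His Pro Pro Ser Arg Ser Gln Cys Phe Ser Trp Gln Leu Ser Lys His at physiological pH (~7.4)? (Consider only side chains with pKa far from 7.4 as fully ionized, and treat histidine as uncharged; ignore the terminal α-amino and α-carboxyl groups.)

The side chains ionized at physiological pH are Lys/Arg (+1) and Asp/Glu (−1); with His treated as neutral, nothing else contributes.
Positive (K, R): Lys7, Arg13, Lys23 → +3.
Negative (D, E): Glu2 → −1.
Net charge = (+3) + (−1) = +2.

+2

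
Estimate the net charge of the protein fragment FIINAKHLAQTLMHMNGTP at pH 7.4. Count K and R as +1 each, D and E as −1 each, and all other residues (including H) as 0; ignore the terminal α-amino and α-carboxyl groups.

+1

Positive (K, R): K6 → +1.
Negative (D, E): none → −0.
Net charge = (+1) + (−0) = +1.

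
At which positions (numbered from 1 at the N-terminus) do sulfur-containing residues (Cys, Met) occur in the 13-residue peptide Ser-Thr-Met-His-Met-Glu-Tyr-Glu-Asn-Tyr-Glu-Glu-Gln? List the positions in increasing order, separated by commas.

Matching residues: Met3, Met5.

3, 5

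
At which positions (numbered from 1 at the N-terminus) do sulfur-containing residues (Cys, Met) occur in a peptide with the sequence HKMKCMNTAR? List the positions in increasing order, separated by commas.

Matching residues: M3, C5, M6.

3, 5, 6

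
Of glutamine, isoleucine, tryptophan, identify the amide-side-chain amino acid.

glutamine

The amide-side-chain residues are Asn (N) and Gln (Q).
Of the listed options, only glutamine belongs to this group.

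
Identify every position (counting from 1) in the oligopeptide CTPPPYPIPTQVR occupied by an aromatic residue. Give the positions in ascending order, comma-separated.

Phenylalanine (F), tryptophan (W), and tyrosine (Y) have aromatic ring side chains.
Matching residues: Y6.

6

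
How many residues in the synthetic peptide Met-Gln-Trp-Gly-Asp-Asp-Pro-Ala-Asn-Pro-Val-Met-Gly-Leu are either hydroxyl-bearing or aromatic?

Hydroxyl-bearing: S, T, Y. Aromatic: F, W, Y.
Hydroxyl-bearing residues here: none (0).
Aromatic residues here: Trp3 (1).
(Y belongs to both groups, but none appear in this sequence.) Total = 0 + 1 = 1.

1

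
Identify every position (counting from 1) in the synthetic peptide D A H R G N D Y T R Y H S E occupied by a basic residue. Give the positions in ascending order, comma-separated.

3, 4, 10, 12

K, R, and H are the three residues with basic side chains (ε-amine, guanidinium, and imidazole respectively).
Matching residues: H3, R4, R10, H12.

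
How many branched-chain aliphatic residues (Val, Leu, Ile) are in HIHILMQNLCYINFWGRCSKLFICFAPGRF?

Matching residues: I2, I4, L5, L9, I12, L21, I23.

7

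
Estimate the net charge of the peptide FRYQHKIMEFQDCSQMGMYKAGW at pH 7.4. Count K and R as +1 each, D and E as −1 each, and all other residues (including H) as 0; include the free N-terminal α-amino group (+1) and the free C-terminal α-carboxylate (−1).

+1

Positive (K, R): R2, K6, K20 → +3.
Negative (D, E): E9, D12 → −2.
The N-terminus (+1) and C-terminus (−1) cancel.
Net charge = (+3) + (−2) = +1.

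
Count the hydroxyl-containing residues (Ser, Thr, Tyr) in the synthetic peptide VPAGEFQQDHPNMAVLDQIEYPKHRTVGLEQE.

Matching residues: Y21, T26.

2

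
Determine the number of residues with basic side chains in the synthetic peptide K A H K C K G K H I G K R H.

K, R, and H are the three residues with basic side chains (ε-amine, guanidinium, and imidazole respectively).
Matching residues: K1, H3, K4, K6, K8, H9, K12, R13, H14.

9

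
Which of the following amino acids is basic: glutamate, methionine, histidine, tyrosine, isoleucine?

Lysine (K), arginine (R), and histidine (H) have basic, nitrogen-containing side chains.
Of the listed options, only histidine belongs to this group.

histidine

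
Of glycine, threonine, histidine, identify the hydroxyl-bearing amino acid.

threonine

The –OH-bearing residues are Ser, Thr (aliphatic alcohols), and Tyr (phenol).
Of the listed options, only threonine belongs to this group.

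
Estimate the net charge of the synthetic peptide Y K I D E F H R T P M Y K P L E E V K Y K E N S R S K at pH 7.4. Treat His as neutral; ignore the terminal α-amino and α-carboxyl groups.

At pH ~7.4 the Lys and Arg side chains are protonated (+1), the Asp and Glu side chains are deprotonated (−1), and with His taken as neutral all other side chains carry no charge.
Positive (K, R): K2, R8, K13, K19, K21, R25, K27 → +7.
Negative (D, E): D4, E5, E16, E17, E22 → −5.
Net charge = (+7) + (−5) = +2.

+2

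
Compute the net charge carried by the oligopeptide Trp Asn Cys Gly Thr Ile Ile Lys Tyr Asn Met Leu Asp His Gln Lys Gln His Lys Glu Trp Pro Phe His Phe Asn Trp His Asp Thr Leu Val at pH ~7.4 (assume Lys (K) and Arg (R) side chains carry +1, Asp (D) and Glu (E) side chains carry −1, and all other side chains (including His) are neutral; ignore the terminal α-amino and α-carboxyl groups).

0

Positive (K, R): Lys8, Lys16, Lys19 → +3.
Negative (D, E): Asp13, Glu20, Asp29 → −3.
Net charge = (+3) + (−3) = 0.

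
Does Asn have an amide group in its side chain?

Asparagine (N) and glutamine (Q) have uncharged amide side chains.
Asparagine is in this group.

Yes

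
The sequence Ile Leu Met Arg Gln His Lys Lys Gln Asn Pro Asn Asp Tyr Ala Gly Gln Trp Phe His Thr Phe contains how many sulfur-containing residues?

1

Only Cys (C) and Met (M) have a sulfur atom in the side chain.
Matching residues: Met3.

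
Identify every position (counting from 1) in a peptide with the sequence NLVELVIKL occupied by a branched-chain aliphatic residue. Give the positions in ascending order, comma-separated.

V, L, and I make up the branched-chain aliphatic group.
Matching residues: L2, V3, L5, V6, I7, L9.

2, 3, 5, 6, 7, 9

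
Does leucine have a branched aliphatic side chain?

Yes

The BCAAs are Val, Leu, and Ile — aliphatic side chains with a branch point.
Leucine is in this group.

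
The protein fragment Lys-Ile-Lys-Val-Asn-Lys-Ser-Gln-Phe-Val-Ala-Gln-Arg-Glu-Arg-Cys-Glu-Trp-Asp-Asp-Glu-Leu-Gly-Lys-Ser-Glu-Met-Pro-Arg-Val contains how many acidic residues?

6

Aspartate (D) and glutamate (E) have carboxylic-acid side chains and are the acidic amino acids.
Matching residues: Glu14, Glu17, Asp19, Asp20, Glu21, Glu26.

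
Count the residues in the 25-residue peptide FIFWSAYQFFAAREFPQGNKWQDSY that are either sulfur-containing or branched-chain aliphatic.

Sulfur-containing: C, M. Branched-chain aliphatic: I, L, V.
Sulfur-containing residues here: none (0).
Branched-chain aliphatic residues here: I2 (1).
The two groups share no amino acid, so total = 0 + 1 = 1.

1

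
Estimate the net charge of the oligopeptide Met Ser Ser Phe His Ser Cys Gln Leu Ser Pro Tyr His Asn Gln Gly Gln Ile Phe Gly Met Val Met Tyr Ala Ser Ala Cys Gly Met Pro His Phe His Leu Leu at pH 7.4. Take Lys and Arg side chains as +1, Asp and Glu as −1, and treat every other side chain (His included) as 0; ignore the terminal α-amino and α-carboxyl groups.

Positive (K, R): none → +0.
Negative (D, E): none → −0.
Net charge = (+0) + (−0) = 0.

0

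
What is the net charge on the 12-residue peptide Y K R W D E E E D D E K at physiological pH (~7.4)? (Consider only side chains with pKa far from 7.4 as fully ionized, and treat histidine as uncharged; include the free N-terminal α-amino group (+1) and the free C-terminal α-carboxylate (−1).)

-4

At pH ~7.4 the Lys and Arg side chains are protonated (+1), the Asp and Glu side chains are deprotonated (−1), and with His taken as neutral all other side chains carry no charge.
Positive (K, R): K2, R3, K12 → +3.
Negative (D, E): D5, E6, E7, E8, D9, D10, E11 → −7.
The N-terminus (+1) and C-terminus (−1) cancel.
Net charge = (+3) + (−7) = −4.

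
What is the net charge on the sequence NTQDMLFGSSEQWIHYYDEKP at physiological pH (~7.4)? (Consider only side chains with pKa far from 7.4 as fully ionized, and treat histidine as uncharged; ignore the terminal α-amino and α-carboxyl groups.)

At pH ~7.4 the Lys and Arg side chains are protonated (+1), the Asp and Glu side chains are deprotonated (−1), and with His taken as neutral all other side chains carry no charge.
Positive (K, R): K20 → +1.
Negative (D, E): D4, E11, D18, E19 → −4.
Net charge = (+1) + (−4) = −3.

-3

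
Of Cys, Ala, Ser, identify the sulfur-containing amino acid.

Cys

The sulfur-bearing residues are cysteine (–SH) and methionine (–S–CH₃).
Of the listed options, only Cys belongs to this group.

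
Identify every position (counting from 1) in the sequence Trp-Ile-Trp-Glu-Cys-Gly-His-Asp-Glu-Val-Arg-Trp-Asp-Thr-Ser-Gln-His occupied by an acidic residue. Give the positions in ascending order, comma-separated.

4, 8, 9, 13

Aspartate (D) and glutamate (E) have carboxylic-acid side chains and are the acidic amino acids.
Matching residues: Glu4, Asp8, Glu9, Asp13.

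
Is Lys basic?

The basic amino acids are Lys (K), Arg (R), and His (H).
Lysine is in this group.

Yes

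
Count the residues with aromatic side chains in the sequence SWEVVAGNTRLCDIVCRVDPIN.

Phenylalanine (F), tryptophan (W), and tyrosine (Y) have aromatic ring side chains.
Matching residues: W2.

1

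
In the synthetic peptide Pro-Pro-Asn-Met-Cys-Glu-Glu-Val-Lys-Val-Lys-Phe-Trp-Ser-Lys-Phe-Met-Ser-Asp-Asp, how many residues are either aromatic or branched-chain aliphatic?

Aromatic: F, W, Y. Branched-chain aliphatic: I, L, V.
Aromatic residues here: Phe12, Trp13, Phe16 (3).
Branched-chain aliphatic residues here: Val8, Val10 (2).
The two groups share no amino acid, so total = 3 + 2 = 5.

5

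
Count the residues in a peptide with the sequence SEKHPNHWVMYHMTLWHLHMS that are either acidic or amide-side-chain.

Acidic: D, E. Amide-side-chain: N, Q.
Acidic residues here: E2 (1).
Amide-side-chain residues here: N6 (1).
The two groups share no amino acid, so total = 1 + 1 = 2.

2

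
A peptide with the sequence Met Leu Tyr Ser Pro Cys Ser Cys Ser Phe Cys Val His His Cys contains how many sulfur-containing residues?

Cysteine (C, thiol) and methionine (M, thioether) are the two sulfur-containing amino acids.
Matching residues: Met1, Cys6, Cys8, Cys11, Cys15.

5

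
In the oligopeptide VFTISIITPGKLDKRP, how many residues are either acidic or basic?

Acidic: D, E. Basic: H, K, R.
Acidic residues here: D13 (1).
Basic residues here: K11, K14, R15 (3).
The two groups share no amino acid, so total = 1 + 3 = 4.

4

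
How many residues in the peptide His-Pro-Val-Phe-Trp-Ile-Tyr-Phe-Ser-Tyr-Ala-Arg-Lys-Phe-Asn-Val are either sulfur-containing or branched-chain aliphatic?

3

Sulfur-containing: C, M. Branched-chain aliphatic: I, L, V.
Sulfur-containing residues here: none (0).
Branched-chain aliphatic residues here: Val3, Ile6, Val16 (3).
The two groups share no amino acid, so total = 0 + 3 = 3.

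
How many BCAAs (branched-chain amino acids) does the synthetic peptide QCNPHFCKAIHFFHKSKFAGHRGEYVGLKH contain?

3

V, L, and I make up the branched-chain aliphatic group.
Matching residues: I10, V26, L28.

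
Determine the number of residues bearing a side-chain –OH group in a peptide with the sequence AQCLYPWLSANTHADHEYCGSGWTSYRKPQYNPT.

10

The –OH-bearing residues are Ser, Thr (aliphatic alcohols), and Tyr (phenol).
Matching residues: Y5, S9, T12, Y18, S21, T24, S25, Y26, Y31, T34.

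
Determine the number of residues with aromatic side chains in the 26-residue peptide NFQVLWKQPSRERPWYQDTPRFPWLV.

F, W, and Y each carry an aromatic ring on the side chain.
Matching residues: F2, W6, W15, Y16, F22, W24.

6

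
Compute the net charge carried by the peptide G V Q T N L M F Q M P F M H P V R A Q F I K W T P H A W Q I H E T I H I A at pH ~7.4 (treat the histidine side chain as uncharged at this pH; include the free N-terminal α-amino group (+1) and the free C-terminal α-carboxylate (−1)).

Near pH 7.4, K and R contribute +1 each, D and E contribute −1 each, and every other side chain (His included, as stated) is uncharged.
Positive (K, R): R17, K22 → +2.
Negative (D, E): E32 → −1.
The N-terminus (+1) and C-terminus (−1) cancel.
Net charge = (+2) + (−1) = +1.

+1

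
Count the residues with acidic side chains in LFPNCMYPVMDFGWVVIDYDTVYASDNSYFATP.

4

Aspartate (D) and glutamate (E) have carboxylic-acid side chains and are the acidic amino acids.
Matching residues: D11, D18, D20, D26.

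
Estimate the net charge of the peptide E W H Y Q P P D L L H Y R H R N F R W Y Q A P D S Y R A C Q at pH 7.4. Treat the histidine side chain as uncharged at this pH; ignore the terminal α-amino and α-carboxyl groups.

The side chains ionized at physiological pH are Lys/Arg (+1) and Asp/Glu (−1); with His treated as neutral, nothing else contributes.
Positive (K, R): R13, R15, R18, R27 → +4.
Negative (D, E): E1, D8, D24 → −3.
Net charge = (+4) + (−3) = +1.

+1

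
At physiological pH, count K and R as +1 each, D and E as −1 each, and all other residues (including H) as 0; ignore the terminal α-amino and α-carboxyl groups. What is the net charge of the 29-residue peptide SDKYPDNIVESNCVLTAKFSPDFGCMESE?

Positive (K, R): K3, K18 → +2.
Negative (D, E): D2, D6, E10, D22, E27, E29 → −6.
Net charge = (+2) + (−6) = −4.

-4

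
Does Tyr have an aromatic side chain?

Yes

The aromatic amino acids are Phe (F, benzyl), Trp (W, indole), and Tyr (Y, phenol).
Tyrosine is in this group.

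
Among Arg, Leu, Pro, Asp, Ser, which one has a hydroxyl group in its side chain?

Ser

The –OH-bearing residues are Ser, Thr (aliphatic alcohols), and Tyr (phenol).
Of the listed options, only Ser belongs to this group.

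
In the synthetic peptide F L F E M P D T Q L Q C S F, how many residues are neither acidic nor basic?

Acidic: D, E. Basic: K, R, H. All other residues are neither.
Matching residues: F1, L2, F3, M5, P6, T8, Q9, L10, Q11, C12, S13, F14.

12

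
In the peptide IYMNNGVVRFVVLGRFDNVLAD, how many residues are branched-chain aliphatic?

The BCAAs are Val, Leu, and Ile — aliphatic side chains with a branch point.
Matching residues: I1, V7, V8, V11, V12, L13, V19, L20.

8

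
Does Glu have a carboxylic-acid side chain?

Yes

Only D (aspartate) and E (glutamate) carry a side-chain carboxylic acid.
Glutamate is in this group.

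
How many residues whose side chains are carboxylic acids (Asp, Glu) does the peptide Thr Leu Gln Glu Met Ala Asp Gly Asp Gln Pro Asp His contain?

4

Matching residues: Glu4, Asp7, Asp9, Asp12.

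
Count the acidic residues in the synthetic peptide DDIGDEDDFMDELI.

The acidic residues are Asp (D) and Glu (E), whose side chains end in a carboxylate group.
Matching residues: D1, D2, D5, E6, D7, D8, D11, E12.

8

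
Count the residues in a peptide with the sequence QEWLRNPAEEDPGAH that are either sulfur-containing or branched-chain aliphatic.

Sulfur-containing: C, M. Branched-chain aliphatic: I, L, V.
Sulfur-containing residues here: none (0).
Branched-chain aliphatic residues here: L4 (1).
The two groups share no amino acid, so total = 0 + 1 = 1.

1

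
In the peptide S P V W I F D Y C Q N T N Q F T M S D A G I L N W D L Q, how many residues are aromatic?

5

F, W, and Y each carry an aromatic ring on the side chain.
Matching residues: W4, F6, Y8, F15, W25.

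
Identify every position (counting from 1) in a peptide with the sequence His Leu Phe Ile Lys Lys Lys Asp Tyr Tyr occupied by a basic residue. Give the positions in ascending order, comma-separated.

K, R, and H are the three residues with basic side chains (ε-amine, guanidinium, and imidazole respectively).
Matching residues: His1, Lys5, Lys6, Lys7.

1, 5, 6, 7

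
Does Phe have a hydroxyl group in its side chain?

No

The –OH-bearing residues are Ser, Thr (aliphatic alcohols), and Tyr (phenol).
Phenylalanine is not in this group.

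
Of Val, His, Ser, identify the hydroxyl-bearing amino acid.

The –OH-bearing residues are Ser, Thr (aliphatic alcohols), and Tyr (phenol).
Of the listed options, only Ser belongs to this group.

Ser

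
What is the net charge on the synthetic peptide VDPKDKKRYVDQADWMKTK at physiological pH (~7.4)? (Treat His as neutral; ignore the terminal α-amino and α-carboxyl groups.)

+2

At pH ~7.4 the Lys and Arg side chains are protonated (+1), the Asp and Glu side chains are deprotonated (−1), and with His taken as neutral all other side chains carry no charge.
Positive (K, R): K4, K6, K7, R8, K17, K19 → +6.
Negative (D, E): D2, D5, D11, D14 → −4.
Net charge = (+6) + (−4) = +2.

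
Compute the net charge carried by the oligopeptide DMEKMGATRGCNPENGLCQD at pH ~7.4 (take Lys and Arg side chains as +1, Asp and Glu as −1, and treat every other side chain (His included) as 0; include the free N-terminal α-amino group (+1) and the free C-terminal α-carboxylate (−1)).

-2

Positive (K, R): K4, R9 → +2.
Negative (D, E): D1, E3, E14, D20 → −4.
The N-terminus (+1) and C-terminus (−1) cancel.
Net charge = (+2) + (−4) = −2.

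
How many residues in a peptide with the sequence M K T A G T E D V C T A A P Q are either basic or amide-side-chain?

2

Basic: H, K, R. Amide-side-chain: N, Q.
Basic residues here: K2 (1).
Amide-side-chain residues here: Q15 (1).
The two groups share no amino acid, so total = 1 + 1 = 2.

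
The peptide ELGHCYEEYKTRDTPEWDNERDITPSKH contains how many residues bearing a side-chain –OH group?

Serine (S), threonine (T), and tyrosine (Y) each carry a hydroxyl group on the side chain.
Matching residues: Y6, Y9, T11, T14, T24, S26.

6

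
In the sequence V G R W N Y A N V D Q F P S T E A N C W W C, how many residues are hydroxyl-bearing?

3

S, T, and Y are the three residues with a side-chain hydroxyl.
Matching residues: Y6, S14, T15.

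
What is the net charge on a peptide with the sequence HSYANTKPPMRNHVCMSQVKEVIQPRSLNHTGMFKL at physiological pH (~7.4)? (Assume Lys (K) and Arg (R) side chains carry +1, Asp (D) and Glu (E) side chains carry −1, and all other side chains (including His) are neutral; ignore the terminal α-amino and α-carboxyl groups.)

+4

Positive (K, R): K7, R11, K20, R26, K35 → +5.
Negative (D, E): E21 → −1.
Net charge = (+5) + (−1) = +4.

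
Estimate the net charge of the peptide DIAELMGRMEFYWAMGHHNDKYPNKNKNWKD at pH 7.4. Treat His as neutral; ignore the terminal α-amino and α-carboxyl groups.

0

At pH ~7.4 the Lys and Arg side chains are protonated (+1), the Asp and Glu side chains are deprotonated (−1), and with His taken as neutral all other side chains carry no charge.
Positive (K, R): R8, K21, K25, K27, K30 → +5.
Negative (D, E): D1, E4, E10, D20, D31 → −5.
Net charge = (+5) + (−5) = 0.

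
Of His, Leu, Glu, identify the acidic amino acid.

Glu

Only D (aspartate) and E (glutamate) carry a side-chain carboxylic acid.
Of the listed options, only Glu belongs to this group.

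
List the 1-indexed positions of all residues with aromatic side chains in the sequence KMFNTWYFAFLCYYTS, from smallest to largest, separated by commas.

3, 6, 7, 8, 10, 13, 14

F, W, and Y each carry an aromatic ring on the side chain.
Matching residues: F3, W6, Y7, F8, F10, Y13, Y14.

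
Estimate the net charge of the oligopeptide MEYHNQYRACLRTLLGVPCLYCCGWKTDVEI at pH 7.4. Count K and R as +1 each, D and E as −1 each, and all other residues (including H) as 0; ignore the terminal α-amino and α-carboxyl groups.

0

Positive (K, R): R8, R12, K26 → +3.
Negative (D, E): E2, D28, E30 → −3.
Net charge = (+3) + (−3) = 0.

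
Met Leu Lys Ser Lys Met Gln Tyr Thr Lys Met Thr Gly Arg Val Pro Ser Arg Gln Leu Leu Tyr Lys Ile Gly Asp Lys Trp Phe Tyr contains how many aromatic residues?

F, W, and Y each carry an aromatic ring on the side chain.
Matching residues: Tyr8, Tyr22, Trp28, Phe29, Tyr30.

5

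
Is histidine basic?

Yes

Lysine (K), arginine (R), and histidine (H) have basic, nitrogen-containing side chains.
Histidine is in this group.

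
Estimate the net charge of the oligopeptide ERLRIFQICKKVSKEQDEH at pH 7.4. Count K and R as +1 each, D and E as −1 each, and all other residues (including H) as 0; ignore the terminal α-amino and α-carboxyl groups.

Positive (K, R): R2, R4, K10, K11, K14 → +5.
Negative (D, E): E1, E15, D17, E18 → −4.
Net charge = (+5) + (−4) = +1.

+1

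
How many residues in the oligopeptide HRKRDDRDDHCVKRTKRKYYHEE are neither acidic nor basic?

5

Acidic: D, E. Basic: K, R, H. All other residues are neither.
Matching residues: C11, V12, T15, Y19, Y20.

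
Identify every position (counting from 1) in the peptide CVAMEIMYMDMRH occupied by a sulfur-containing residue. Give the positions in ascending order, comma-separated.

The sulfur-bearing residues are cysteine (–SH) and methionine (–S–CH₃).
Matching residues: C1, M4, M7, M9, M11.

1, 4, 7, 9, 11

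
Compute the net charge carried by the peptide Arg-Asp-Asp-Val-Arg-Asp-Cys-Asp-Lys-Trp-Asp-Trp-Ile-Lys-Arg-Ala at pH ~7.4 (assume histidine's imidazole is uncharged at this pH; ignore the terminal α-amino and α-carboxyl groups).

Near pH 7.4, K and R contribute +1 each, D and E contribute −1 each, and every other side chain (His included, as stated) is uncharged.
Positive (K, R): Arg1, Arg5, Lys9, Lys14, Arg15 → +5.
Negative (D, E): Asp2, Asp3, Asp6, Asp8, Asp11 → −5.
Net charge = (+5) + (−5) = 0.

0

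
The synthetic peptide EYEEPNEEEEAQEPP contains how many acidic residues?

8

Only D (aspartate) and E (glutamate) carry a side-chain carboxylic acid.
Matching residues: E1, E3, E4, E7, E8, E9, E10, E13.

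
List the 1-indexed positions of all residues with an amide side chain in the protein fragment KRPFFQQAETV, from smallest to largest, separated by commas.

Asparagine (N) and glutamine (Q) have uncharged amide side chains.
Matching residues: Q6, Q7.

6, 7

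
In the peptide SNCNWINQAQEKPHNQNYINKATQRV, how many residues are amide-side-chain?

The amide-side-chain residues are Asn (N) and Gln (Q).
Matching residues: N2, N4, N7, Q8, Q10, N15, Q16, N17, N20, Q24.

10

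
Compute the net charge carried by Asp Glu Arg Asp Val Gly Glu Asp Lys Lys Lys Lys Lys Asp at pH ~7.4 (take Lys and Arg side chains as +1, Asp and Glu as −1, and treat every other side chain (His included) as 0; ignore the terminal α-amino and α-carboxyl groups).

Positive (K, R): Arg3, Lys9, Lys10, Lys11, Lys12, Lys13 → +6.
Negative (D, E): Asp1, Glu2, Asp4, Glu7, Asp8, Asp14 → −6.
Net charge = (+6) + (−6) = 0.

0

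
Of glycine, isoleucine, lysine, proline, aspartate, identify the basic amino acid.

Lysine (K), arginine (R), and histidine (H) have basic, nitrogen-containing side chains.
Of the listed options, only lysine belongs to this group.

lysine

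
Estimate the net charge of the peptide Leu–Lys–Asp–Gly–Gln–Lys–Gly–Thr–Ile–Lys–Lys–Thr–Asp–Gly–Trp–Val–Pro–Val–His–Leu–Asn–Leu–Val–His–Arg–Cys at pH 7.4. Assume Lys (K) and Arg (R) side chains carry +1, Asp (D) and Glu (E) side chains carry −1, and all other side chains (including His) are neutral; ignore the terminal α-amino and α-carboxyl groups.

Positive (K, R): Lys2, Lys6, Lys10, Lys11, Arg25 → +5.
Negative (D, E): Asp3, Asp13 → −2.
Net charge = (+5) + (−2) = +3.

+3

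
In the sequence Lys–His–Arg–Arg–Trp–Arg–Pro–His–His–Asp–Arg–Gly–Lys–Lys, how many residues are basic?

10

Lysine (K), arginine (R), and histidine (H) have basic, nitrogen-containing side chains.
Matching residues: Lys1, His2, Arg3, Arg4, Arg6, His8, His9, Arg11, Lys13, Lys14.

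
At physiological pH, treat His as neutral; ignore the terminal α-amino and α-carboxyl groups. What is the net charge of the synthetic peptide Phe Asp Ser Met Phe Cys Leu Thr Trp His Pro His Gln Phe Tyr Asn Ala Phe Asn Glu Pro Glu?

The side chains ionized at physiological pH are Lys/Arg (+1) and Asp/Glu (−1); with His treated as neutral, nothing else contributes.
Positive (K, R): none → +0.
Negative (D, E): Asp2, Glu20, Glu22 → −3.
Net charge = (+0) + (−3) = −3.

-3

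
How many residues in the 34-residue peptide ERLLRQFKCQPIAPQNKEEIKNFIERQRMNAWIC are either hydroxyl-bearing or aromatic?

Hydroxyl-bearing: S, T, Y. Aromatic: F, W, Y.
Hydroxyl-bearing residues here: none (0).
Aromatic residues here: F7, F23, W32 (3).
(Y belongs to both groups, but none appear in this sequence.) Total = 0 + 3 = 3.

3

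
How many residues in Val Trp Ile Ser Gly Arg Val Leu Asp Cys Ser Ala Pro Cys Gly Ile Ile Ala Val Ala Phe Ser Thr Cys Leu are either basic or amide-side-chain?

1

Basic: H, K, R. Amide-side-chain: N, Q.
Basic residues here: Arg6 (1).
Amide-side-chain residues here: none (0).
The two groups share no amino acid, so total = 1 + 0 = 1.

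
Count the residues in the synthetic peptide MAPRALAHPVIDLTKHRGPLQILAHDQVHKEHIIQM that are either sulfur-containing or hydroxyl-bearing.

Sulfur-containing: C, M. Hydroxyl-bearing: S, T, Y.
Sulfur-containing residues here: M1, M36 (2).
Hydroxyl-bearing residues here: T14 (1).
The two groups share no amino acid, so total = 2 + 1 = 3.

3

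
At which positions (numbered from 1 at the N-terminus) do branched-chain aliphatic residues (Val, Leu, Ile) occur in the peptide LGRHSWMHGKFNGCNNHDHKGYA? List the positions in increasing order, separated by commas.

Matching residues: L1.

1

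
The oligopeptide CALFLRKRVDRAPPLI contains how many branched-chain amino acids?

5

V, L, and I make up the branched-chain aliphatic group.
Matching residues: L3, L5, V9, L15, I16.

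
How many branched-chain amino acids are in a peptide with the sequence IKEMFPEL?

2

Valine (V), leucine (L), and isoleucine (I) are the branched-chain amino acids.
Matching residues: I1, L8.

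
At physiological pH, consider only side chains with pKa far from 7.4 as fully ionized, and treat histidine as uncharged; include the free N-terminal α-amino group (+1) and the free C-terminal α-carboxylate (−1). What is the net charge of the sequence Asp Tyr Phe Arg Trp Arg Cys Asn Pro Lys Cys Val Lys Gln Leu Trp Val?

The side chains ionized at physiological pH are Lys/Arg (+1) and Asp/Glu (−1); with His treated as neutral, nothing else contributes.
Positive (K, R): Arg4, Arg6, Lys10, Lys13 → +4.
Negative (D, E): Asp1 → −1.
The N-terminus (+1) and C-terminus (−1) cancel.
Net charge = (+4) + (−1) = +3.

+3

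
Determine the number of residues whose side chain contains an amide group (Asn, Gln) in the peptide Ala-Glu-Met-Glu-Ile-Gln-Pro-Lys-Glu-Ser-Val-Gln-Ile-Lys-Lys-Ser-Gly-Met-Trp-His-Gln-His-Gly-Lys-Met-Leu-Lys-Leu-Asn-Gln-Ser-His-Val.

Matching residues: Gln6, Gln12, Gln21, Asn29, Gln30.

5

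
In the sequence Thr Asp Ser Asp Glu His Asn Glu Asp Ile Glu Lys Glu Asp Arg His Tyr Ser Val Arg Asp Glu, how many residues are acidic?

10

Aspartate (D) and glutamate (E) have carboxylic-acid side chains and are the acidic amino acids.
Matching residues: Asp2, Asp4, Glu5, Glu8, Asp9, Glu11, Glu13, Asp14, Asp21, Glu22.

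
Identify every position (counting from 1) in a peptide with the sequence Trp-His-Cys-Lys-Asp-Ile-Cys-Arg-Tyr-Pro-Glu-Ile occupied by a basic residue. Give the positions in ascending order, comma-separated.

Lysine (K), arginine (R), and histidine (H) have basic, nitrogen-containing side chains.
Matching residues: His2, Lys4, Arg8.

2, 4, 8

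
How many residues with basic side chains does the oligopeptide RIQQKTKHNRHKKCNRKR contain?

The basic amino acids are Lys (K), Arg (R), and His (H).
Matching residues: R1, K5, K7, H8, R10, H11, K12, K13, R16, K17, R18.

11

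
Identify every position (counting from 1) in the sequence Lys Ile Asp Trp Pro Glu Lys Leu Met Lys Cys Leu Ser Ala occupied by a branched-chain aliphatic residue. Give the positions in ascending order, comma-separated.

Matching residues: Ile2, Leu8, Leu12.

2, 8, 12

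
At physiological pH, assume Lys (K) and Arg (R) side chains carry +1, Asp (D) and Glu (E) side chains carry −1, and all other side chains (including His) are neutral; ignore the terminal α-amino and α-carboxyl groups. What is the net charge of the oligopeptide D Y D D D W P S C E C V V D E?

Positive (K, R): none → +0.
Negative (D, E): D1, D3, D4, D5, E10, D14, E15 → −7.
Net charge = (+0) + (−7) = −7.

-7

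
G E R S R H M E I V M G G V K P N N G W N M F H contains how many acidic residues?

2

Only D (aspartate) and E (glutamate) carry a side-chain carboxylic acid.
Matching residues: E2, E8.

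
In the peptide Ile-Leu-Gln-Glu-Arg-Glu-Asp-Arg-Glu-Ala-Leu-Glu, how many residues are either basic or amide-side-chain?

3

Basic: H, K, R. Amide-side-chain: N, Q.
Basic residues here: Arg5, Arg8 (2).
Amide-side-chain residues here: Gln3 (1).
The two groups share no amino acid, so total = 2 + 1 = 3.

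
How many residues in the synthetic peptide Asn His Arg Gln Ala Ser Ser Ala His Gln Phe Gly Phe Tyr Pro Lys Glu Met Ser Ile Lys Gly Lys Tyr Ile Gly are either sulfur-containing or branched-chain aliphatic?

3

Sulfur-containing: C, M. Branched-chain aliphatic: I, L, V.
Sulfur-containing residues here: Met18 (1).
Branched-chain aliphatic residues here: Ile20, Ile25 (2).
The two groups share no amino acid, so total = 1 + 2 = 3.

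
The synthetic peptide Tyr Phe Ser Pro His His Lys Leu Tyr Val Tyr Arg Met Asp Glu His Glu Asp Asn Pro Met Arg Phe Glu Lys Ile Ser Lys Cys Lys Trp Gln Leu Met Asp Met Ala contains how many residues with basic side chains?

9

The basic amino acids are Lys (K), Arg (R), and His (H).
Matching residues: His5, His6, Lys7, Arg12, His16, Arg22, Lys25, Lys28, Lys30.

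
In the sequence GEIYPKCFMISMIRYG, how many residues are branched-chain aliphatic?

3

The BCAAs are Val, Leu, and Ile — aliphatic side chains with a branch point.
Matching residues: I3, I10, I13.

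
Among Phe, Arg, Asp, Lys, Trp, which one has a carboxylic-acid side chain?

Asp

Aspartate (D) and glutamate (E) have carboxylic-acid side chains and are the acidic amino acids.
Of the listed options, only Asp belongs to this group.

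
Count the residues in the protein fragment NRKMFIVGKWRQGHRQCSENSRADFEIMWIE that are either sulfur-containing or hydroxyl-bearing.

5

Sulfur-containing: C, M. Hydroxyl-bearing: S, T, Y.
Sulfur-containing residues here: M4, C17, M28 (3).
Hydroxyl-bearing residues here: S18, S21 (2).
The two groups share no amino acid, so total = 3 + 2 = 5.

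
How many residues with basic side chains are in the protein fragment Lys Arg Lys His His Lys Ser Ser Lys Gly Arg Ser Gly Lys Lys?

K, R, and H are the three residues with basic side chains (ε-amine, guanidinium, and imidazole respectively).
Matching residues: Lys1, Arg2, Lys3, His4, His5, Lys6, Lys9, Arg11, Lys14, Lys15.

10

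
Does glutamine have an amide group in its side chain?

Yes

Asparagine (N) and glutamine (Q) have uncharged amide side chains.
Glutamine is in this group.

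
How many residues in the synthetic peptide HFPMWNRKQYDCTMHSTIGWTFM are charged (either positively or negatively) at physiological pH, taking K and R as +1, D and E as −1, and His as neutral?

3

Charged side chains at pH ~7.4: K, R (positive); D, E (negative).
Matching residues: R7, K8, D11.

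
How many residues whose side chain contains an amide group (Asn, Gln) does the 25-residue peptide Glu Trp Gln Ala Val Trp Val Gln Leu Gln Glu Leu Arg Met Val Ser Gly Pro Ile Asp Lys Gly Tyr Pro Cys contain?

Matching residues: Gln3, Gln8, Gln10.

3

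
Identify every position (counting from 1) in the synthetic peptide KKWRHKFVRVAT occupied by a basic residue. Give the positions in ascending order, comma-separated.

1, 2, 4, 5, 6, 9

The basic amino acids are Lys (K), Arg (R), and His (H).
Matching residues: K1, K2, R4, H5, K6, R9.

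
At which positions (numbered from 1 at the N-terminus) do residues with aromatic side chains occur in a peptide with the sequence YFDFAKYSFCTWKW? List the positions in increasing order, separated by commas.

F, W, and Y each carry an aromatic ring on the side chain.
Matching residues: Y1, F2, F4, Y7, F9, W12, W14.

1, 2, 4, 7, 9, 12, 14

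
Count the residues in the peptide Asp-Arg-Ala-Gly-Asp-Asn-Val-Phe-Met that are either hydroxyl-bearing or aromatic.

Hydroxyl-bearing: S, T, Y. Aromatic: F, W, Y.
Hydroxyl-bearing residues here: none (0).
Aromatic residues here: Phe8 (1).
(Y belongs to both groups, but none appear in this sequence.) Total = 0 + 1 = 1.

1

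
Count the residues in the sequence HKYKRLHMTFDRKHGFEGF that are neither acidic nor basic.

Acidic: D, E. Basic: K, R, H. All other residues are neither.
Matching residues: Y3, L6, M8, T9, F10, G15, F16, G18, F19.

9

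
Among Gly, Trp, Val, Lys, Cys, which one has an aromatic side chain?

Trp

The aromatic amino acids are Phe (F, benzyl), Trp (W, indole), and Tyr (Y, phenol).
Of the listed options, only Trp belongs to this group.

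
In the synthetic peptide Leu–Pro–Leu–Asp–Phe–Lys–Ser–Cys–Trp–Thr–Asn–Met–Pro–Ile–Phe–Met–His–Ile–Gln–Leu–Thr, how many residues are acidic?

Aspartate (D) and glutamate (E) have carboxylic-acid side chains and are the acidic amino acids.
Matching residues: Asp4.

1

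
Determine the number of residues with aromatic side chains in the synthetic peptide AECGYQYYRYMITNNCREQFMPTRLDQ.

F, W, and Y each carry an aromatic ring on the side chain.
Matching residues: Y5, Y7, Y8, Y10, F20.

5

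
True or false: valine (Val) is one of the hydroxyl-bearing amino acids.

S, T, and Y are the three residues with a side-chain hydroxyl.
Valine is not in this group.

False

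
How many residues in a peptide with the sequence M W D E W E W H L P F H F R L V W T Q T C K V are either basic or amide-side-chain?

5

Basic: H, K, R. Amide-side-chain: N, Q.
Basic residues here: H8, H12, R14, K22 (4).
Amide-side-chain residues here: Q19 (1).
The two groups share no amino acid, so total = 4 + 1 = 5.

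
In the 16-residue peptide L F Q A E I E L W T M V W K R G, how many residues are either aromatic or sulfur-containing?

4

Aromatic: F, W, Y. Sulfur-containing: C, M.
Aromatic residues here: F2, W9, W13 (3).
Sulfur-containing residues here: M11 (1).
The two groups share no amino acid, so total = 3 + 1 = 4.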